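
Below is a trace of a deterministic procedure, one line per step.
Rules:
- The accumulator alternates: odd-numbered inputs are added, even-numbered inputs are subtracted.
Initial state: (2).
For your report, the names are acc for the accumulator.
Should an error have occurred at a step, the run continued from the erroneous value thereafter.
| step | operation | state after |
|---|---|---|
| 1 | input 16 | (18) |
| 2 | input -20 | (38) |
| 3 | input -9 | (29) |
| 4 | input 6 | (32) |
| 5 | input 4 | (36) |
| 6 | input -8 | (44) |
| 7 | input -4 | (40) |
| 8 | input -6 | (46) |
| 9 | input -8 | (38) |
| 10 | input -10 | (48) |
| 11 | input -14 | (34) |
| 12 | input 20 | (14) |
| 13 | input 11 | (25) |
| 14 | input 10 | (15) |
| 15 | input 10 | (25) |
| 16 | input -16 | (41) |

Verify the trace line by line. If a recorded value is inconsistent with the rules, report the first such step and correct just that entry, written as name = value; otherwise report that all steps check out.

step 4, acc = 23

Recomputing the run from the initial state:
step 1: acc = 18
step 2: acc = 38
step 3: acc = 29
step 4: acc = 23
step 5: acc = 27
step 6: acc = 35
step 7: acc = 31
step 8: acc = 37
step 9: acc = 29
step 10: acc = 39
step 11: acc = 25
step 12: acc = 5
step 13: acc = 16
step 14: acc = 6
step 15: acc = 16
step 16: acc = 32
The first disagreement with the trace is at step 4, where the value should be acc = 23.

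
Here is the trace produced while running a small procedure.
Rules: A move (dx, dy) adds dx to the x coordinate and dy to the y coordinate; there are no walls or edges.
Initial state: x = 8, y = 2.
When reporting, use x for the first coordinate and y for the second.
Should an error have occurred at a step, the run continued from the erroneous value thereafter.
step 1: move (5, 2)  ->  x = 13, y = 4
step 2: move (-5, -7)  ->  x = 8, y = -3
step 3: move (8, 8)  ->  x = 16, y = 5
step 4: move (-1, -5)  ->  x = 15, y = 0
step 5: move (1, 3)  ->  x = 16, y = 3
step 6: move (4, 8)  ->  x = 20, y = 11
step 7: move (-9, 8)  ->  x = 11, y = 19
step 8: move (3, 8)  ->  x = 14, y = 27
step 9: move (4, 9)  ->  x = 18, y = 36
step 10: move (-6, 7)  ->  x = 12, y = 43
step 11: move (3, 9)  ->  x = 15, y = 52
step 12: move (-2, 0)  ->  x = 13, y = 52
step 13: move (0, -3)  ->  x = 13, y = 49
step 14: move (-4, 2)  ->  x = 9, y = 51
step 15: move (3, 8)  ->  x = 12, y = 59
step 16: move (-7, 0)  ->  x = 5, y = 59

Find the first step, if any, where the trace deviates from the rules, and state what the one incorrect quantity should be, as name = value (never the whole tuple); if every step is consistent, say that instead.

no error

1. x = 8 + (5) = 13, y = 2 + (2) = 4 (verified)
2. x = 13 + (-5) = 8, y = 4 + (-7) = -3 (agrees with the trace)
3. x = 8 + (8) = 16, y = -3 + (8) = 5 (agrees with the trace)
4. x = 16 + (-1) = 15, y = 5 + (-5) = 0 (checks out)
5. x = 15 + (1) = 16, y = 0 + (3) = 3 (no discrepancy)
6. x = 16 + (4) = 20, y = 3 + (8) = 11 (agrees with the trace)
7. x = 20 + (-9) = 11, y = 11 + (8) = 19 (checks out)
8. x = 11 + (3) = 14, y = 19 + (8) = 27 (in agreement)
9. x = 14 + (4) = 18, y = 27 + (9) = 36 (exactly as logged)
10. x = 18 + (-6) = 12, y = 36 + (7) = 43 (agrees with the trace)
11. x = 12 + (3) = 15, y = 43 + (9) = 52 (consistent with the trace)
12. x = 15 + (-2) = 13, y = 52 + (0) = 52 (confirmed correct)
13. x = 13 + (0) = 13, y = 52 + (-3) = 49 (same as recorded)
14. x = 13 + (-4) = 9, y = 49 + (2) = 51 (matches)
15. x = 9 + (3) = 12, y = 51 + (8) = 59 (consistent with the trace)
16. x = 12 + (-7) = 5, y = 59 + (0) = 59 (checks out)
The whole run recomputes cleanly — no discrepancies.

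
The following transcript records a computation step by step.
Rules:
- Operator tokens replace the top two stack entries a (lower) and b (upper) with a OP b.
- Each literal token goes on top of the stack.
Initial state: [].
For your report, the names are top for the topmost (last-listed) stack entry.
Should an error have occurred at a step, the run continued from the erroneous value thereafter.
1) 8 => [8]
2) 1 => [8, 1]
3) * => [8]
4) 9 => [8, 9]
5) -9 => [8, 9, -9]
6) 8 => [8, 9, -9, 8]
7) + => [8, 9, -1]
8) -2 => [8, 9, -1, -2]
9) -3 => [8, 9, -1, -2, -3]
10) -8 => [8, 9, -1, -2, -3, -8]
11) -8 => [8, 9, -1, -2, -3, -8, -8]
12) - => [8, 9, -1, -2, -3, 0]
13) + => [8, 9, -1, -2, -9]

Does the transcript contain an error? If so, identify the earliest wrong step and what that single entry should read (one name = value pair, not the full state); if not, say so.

step 13, top = -3

step 1: push 8: top = 8 -> exactly as logged
step 2: push 1: top = 1 -> verified
step 3: 8 * 1 = 8 -> same as recorded
step 4: push 9: top = 9 -> in agreement
step 5: push -9: top = -9 -> no discrepancy
step 6: push 8: top = 8 -> same as recorded
step 7: -9 + 8 = -1 -> checks out
step 8: push -2: top = -2 -> in agreement
step 9: push -3: top = -3 -> same as recorded
step 10: push -8: top = -8 -> no discrepancy
step 11: push -8: top = -8 -> agrees with the transcript
step 12: -8 - -8 = 0 -> matches
step 13: -3 + 0 = -3 -> the transcript disagrees here
So the first discrepancy is step 13, where the right value is top = -3.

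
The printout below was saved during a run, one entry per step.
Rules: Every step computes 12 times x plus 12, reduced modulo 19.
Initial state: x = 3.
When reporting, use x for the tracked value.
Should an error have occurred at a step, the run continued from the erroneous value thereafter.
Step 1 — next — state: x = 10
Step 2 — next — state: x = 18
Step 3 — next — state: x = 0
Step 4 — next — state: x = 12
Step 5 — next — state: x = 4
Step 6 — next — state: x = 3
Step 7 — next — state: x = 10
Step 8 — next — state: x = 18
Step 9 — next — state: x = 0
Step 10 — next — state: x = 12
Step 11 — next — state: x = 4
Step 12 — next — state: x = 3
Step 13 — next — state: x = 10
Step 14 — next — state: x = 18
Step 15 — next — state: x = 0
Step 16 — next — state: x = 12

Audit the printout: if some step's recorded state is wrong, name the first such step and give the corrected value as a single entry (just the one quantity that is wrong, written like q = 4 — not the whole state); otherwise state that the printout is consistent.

1. x = (12*3 + 12) mod 19 = 10 (consistent with the printout)
2. x = (12*10 + 12) mod 19 = 18 (exactly as logged)
3. x = (12*18 + 12) mod 19 = 0 (matches)
4. x = (12*0 + 12) mod 19 = 12 (same as recorded)
5. x = (12*12 + 12) mod 19 = 4 (no discrepancy)
6. x = (12*4 + 12) mod 19 = 3 (exactly as logged)
7. x = (12*3 + 12) mod 19 = 10 (same as recorded)
8. x = (12*10 + 12) mod 19 = 18 (agrees with the printout)
9. x = (12*18 + 12) mod 19 = 0 (confirmed correct)
10. x = (12*0 + 12) mod 19 = 12 (exactly as logged)
11. x = (12*12 + 12) mod 19 = 4 (agrees with the printout)
12. x = (12*4 + 12) mod 19 = 3 (verified)
13. x = (12*3 + 12) mod 19 = 10 (in agreement)
14. x = (12*10 + 12) mod 19 = 18 (checks out)
15. x = (12*18 + 12) mod 19 = 0 (consistent with the printout)
16. x = (12*0 + 12) mod 19 = 12 (confirmed correct)
All entries verified; no error found.

no error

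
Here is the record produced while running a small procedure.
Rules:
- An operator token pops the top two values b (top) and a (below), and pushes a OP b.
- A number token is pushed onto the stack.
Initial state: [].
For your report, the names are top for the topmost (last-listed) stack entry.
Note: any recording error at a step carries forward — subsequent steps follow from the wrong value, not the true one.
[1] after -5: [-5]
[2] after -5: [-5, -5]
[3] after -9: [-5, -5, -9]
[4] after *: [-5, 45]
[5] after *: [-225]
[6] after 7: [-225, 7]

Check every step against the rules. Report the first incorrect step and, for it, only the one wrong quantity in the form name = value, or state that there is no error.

step 1: push -5: top = -5 -> consistent with the record
step 2: push -5: top = -5 -> no discrepancy
step 3: push -9: top = -9 -> verified
step 4: -5 * -9 = 45 -> verified
step 5: -5 * 45 = -225 -> in agreement
step 6: push 7: top = 7 -> matches
Nothing is out of place; the run is error-free.

no error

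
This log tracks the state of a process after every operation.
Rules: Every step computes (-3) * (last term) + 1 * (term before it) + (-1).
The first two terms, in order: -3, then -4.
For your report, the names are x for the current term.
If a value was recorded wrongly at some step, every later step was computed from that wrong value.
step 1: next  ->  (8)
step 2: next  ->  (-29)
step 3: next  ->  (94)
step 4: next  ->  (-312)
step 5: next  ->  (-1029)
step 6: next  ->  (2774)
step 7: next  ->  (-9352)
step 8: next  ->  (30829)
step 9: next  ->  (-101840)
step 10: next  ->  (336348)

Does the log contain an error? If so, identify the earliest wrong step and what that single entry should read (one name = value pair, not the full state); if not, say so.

step 5, x = 1029

Step 1: x = -3*(-4) + (1)*(-3) + (-1) = 8 — matches.
Step 2: x = -3*(8) + (1)*(-4) + (-1) = -29 — agrees with the log.
Step 3: x = -3*(-29) + (1)*(8) + (-1) = 94 — consistent with the log.
Step 4: x = -3*(94) + (1)*(-29) + (-1) = -312 — consistent with the log.
Step 5: x = -3*(-312) + (1)*(94) + (-1) = 1029 — the entry is off here.
Step 5 is the first one off; corrected, x = 1029.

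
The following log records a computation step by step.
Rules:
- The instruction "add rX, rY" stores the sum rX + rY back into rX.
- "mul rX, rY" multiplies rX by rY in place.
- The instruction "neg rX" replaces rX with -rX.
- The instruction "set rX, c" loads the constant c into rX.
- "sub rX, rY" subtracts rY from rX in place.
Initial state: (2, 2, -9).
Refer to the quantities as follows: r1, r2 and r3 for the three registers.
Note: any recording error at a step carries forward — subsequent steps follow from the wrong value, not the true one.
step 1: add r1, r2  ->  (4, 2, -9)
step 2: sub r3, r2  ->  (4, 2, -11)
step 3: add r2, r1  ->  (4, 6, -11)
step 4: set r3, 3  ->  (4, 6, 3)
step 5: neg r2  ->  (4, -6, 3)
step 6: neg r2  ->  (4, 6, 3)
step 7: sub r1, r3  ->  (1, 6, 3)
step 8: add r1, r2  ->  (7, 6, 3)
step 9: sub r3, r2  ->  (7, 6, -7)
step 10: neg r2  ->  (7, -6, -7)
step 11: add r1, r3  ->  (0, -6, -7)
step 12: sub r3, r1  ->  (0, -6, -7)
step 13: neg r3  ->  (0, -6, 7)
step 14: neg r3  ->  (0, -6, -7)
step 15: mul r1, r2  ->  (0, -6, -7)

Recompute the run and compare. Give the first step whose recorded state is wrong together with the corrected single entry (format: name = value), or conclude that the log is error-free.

step 9, r3 = -3

Recomputing the run from the initial state:
step 1: r1 = 4, r2 = 2, r3 = -9
step 2: r1 = 4, r2 = 2, r3 = -11
step 3: r1 = 4, r2 = 6, r3 = -11
step 4: r1 = 4, r2 = 6, r3 = 3
step 5: r1 = 4, r2 = -6, r3 = 3
step 6: r1 = 4, r2 = 6, r3 = 3
step 7: r1 = 1, r2 = 6, r3 = 3
step 8: r1 = 7, r2 = 6, r3 = 3
step 9: r1 = 7, r2 = 6, r3 = -3
step 10: r1 = 7, r2 = -6, r3 = -3
step 11: r1 = 4, r2 = -6, r3 = -3
step 12: r1 = 4, r2 = -6, r3 = -7
step 13: r1 = 4, r2 = -6, r3 = 7
step 14: r1 = 4, r2 = -6, r3 = -7
step 15: r1 = -24, r2 = -6, r3 = -7
The first disagreement with the log is at step 9, where the value should be r3 = -3.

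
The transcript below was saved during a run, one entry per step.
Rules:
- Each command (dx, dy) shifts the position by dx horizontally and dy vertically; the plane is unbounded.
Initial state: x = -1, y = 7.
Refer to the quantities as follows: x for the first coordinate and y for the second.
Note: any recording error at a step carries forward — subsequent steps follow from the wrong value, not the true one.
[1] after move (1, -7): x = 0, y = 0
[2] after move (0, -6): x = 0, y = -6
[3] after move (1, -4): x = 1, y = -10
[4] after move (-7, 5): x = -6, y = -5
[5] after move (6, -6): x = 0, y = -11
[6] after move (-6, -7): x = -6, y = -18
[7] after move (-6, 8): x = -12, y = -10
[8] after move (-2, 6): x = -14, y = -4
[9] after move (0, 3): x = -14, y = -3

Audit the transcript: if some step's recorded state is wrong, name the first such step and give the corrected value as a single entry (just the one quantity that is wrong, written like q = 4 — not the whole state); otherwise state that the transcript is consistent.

step 9, y = -1

1. x = -1 + (1) = 0, y = 7 + (-7) = 0 (agrees with the transcript)
2. x = 0 + (0) = 0, y = 0 + (-6) = -6 (exactly as logged)
3. x = 0 + (1) = 1, y = -6 + (-4) = -10 (matches)
4. x = 1 + (-7) = -6, y = -10 + (5) = -5 (exactly as logged)
5. x = -6 + (6) = 0, y = -5 + (-6) = -11 (verified)
6. x = 0 + (-6) = -6, y = -11 + (-7) = -18 (agrees with the transcript)
7. x = -6 + (-6) = -12, y = -18 + (8) = -10 (matches)
8. x = -12 + (-2) = -14, y = -10 + (6) = -4 (consistent with the transcript)
9. x = -14 + (0) = -14, y = -4 + (3) = -1 (a discrepancy with the transcript)
The audit stops at step 9: the recorded entry is wrong and should be y = -1.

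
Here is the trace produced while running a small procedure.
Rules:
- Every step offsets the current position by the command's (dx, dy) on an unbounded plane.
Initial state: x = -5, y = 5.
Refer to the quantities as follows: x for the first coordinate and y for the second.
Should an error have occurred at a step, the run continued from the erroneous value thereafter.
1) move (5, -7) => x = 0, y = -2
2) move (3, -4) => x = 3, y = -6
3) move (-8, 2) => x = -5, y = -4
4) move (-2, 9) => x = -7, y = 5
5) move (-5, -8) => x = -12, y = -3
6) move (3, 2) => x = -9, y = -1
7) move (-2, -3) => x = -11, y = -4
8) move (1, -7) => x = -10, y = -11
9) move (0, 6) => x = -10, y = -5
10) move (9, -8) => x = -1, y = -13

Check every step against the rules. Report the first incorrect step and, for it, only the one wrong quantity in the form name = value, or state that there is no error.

no error

Recomputing the run from the initial state:
step 1: x = 0, y = -2
step 2: x = 3, y = -6
step 3: x = -5, y = -4
step 4: x = -7, y = 5
step 5: x = -12, y = -3
step 6: x = -9, y = -1
step 7: x = -11, y = -4
step 8: x = -10, y = -11
step 9: x = -10, y = -5
step 10: x = -1, y = -13
This matches the trace at every step.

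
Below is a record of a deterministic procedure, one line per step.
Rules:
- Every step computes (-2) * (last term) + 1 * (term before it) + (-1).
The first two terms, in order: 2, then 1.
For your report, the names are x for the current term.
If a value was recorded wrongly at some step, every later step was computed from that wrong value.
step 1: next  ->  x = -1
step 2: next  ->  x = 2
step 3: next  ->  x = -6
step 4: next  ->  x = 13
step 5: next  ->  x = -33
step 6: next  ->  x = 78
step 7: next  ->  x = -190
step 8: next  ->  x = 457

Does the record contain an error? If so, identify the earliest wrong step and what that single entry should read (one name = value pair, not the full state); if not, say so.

no error

Recomputing the run from the initial state:
step 1: x = -1
step 2: x = 2
step 3: x = -6
step 4: x = 13
step 5: x = -33
step 6: x = 78
step 7: x = -190
step 8: x = 457
This matches the record at every step.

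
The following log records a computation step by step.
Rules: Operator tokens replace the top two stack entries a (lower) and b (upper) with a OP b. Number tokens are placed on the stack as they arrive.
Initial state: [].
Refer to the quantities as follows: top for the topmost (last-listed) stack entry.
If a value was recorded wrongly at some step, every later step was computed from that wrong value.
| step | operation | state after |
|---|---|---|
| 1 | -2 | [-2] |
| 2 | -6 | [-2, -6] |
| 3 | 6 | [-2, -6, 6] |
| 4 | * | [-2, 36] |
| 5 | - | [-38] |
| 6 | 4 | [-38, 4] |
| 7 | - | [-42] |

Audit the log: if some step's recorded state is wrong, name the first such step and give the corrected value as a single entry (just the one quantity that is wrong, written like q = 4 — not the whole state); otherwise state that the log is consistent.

step 4, top = -36

Recomputing the run from the initial state:
step 1: [-2]
step 2: [-2, -6]
step 3: [-2, -6, 6]
step 4: [-2, -36]
step 5: [34]
step 6: [34, 4]
step 7: [30]
The first disagreement with the log is at step 4, where the value should be top = -36.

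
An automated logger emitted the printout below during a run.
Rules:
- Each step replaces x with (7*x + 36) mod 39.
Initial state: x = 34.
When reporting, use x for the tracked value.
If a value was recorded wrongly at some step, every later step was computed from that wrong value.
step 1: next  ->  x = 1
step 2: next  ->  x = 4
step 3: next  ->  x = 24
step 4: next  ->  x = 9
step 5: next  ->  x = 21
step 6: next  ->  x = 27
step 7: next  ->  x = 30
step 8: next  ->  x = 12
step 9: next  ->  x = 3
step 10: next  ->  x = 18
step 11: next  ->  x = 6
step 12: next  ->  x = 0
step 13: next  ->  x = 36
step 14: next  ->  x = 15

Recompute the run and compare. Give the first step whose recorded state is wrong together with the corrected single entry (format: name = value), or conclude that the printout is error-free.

Recomputing the run from the initial state:
step 1: x = 1
step 2: x = 4
step 3: x = 25
step 4: x = 16
step 5: x = 31
step 6: x = 19
step 7: x = 13
step 8: x = 10
step 9: x = 28
step 10: x = 37
step 11: x = 22
step 12: x = 34
step 13: x = 1
step 14: x = 4
The first disagreement with the printout is at step 3, where the value should be x = 25.

step 3, x = 25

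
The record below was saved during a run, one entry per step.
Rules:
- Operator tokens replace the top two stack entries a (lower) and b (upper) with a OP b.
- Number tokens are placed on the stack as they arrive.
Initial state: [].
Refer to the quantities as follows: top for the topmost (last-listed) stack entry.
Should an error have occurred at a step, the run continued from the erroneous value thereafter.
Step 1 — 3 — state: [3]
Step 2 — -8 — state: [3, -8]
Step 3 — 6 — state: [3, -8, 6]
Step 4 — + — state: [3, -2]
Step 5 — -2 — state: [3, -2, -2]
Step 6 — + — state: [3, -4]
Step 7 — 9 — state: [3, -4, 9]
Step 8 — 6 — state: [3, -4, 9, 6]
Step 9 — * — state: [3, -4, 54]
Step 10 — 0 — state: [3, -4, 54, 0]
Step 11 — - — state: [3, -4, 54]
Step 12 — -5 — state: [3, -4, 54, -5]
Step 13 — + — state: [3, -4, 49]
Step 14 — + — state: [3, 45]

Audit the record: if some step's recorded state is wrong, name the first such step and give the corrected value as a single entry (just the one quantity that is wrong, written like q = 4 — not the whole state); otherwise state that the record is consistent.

no error

Recomputing the run from the initial state:
step 1: [3]
step 2: [3, -8]
step 3: [3, -8, 6]
step 4: [3, -2]
step 5: [3, -2, -2]
step 6: [3, -4]
step 7: [3, -4, 9]
step 8: [3, -4, 9, 6]
step 9: [3, -4, 54]
step 10: [3, -4, 54, 0]
step 11: [3, -4, 54]
step 12: [3, -4, 54, -5]
step 13: [3, -4, 49]
step 14: [3, 45]
This matches the record at every step.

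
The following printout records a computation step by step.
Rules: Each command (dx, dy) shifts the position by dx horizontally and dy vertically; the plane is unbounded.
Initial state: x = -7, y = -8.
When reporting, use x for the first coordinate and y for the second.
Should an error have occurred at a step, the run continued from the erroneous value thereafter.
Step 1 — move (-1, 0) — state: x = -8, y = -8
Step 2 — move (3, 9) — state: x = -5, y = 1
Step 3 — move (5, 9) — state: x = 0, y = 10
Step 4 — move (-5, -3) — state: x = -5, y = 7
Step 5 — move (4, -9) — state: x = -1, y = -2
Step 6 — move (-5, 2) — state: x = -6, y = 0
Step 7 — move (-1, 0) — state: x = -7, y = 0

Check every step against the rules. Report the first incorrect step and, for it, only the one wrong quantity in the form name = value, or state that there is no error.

Recomputing the run from the initial state:
step 1: x = -8, y = -8
step 2: x = -5, y = 1
step 3: x = 0, y = 10
step 4: x = -5, y = 7
step 5: x = -1, y = -2
step 6: x = -6, y = 0
step 7: x = -7, y = 0
This matches the printout at every step.

no error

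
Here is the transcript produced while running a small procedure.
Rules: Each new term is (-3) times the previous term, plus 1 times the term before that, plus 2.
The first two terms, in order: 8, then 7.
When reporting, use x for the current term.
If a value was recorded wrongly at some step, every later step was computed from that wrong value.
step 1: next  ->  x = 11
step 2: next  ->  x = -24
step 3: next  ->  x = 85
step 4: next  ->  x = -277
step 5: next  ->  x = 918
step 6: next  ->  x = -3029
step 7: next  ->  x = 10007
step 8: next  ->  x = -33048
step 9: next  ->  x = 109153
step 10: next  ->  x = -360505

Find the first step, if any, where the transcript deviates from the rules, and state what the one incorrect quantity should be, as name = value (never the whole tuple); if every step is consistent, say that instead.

step 1, x = -11

step 1: x = -3*(7) + (1)*(8) + (2) = -11 -> not what was recorded
So the first discrepancy is step 1, where the right value is x = -11.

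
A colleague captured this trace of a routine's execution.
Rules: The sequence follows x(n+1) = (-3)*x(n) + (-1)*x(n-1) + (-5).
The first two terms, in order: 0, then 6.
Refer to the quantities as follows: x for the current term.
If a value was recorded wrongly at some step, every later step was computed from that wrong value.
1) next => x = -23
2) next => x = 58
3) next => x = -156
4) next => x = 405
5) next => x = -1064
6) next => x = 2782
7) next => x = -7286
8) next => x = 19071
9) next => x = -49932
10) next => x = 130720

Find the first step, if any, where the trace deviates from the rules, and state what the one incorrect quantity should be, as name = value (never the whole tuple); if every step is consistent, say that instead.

step 7, x = -7287

Recomputing the run from the initial state:
step 1: x = -23
step 2: x = 58
step 3: x = -156
step 4: x = 405
step 5: x = -1064
step 6: x = 2782
step 7: x = -7287
step 8: x = 19074
step 9: x = -49940
step 10: x = 130741
The first disagreement with the trace is at step 7, where the value should be x = -7287.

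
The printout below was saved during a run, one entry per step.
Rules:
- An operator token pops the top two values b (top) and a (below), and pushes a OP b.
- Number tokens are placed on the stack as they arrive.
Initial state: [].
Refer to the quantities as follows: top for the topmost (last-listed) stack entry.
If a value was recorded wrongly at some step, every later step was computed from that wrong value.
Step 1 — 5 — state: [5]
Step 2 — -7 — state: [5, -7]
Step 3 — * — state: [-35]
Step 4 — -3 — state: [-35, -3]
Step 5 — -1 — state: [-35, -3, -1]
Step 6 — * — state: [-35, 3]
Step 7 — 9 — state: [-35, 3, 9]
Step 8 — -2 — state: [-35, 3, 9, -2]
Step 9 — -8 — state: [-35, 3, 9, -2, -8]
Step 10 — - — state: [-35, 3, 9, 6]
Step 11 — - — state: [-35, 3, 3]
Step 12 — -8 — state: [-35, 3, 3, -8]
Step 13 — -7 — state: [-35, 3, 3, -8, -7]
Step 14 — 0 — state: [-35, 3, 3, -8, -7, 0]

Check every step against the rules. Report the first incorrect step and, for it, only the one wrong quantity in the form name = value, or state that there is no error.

no error

Step 1: push 5: top = 5 — in agreement.
Step 2: push -7: top = -7 — consistent with the printout.
Step 3: 5 * -7 = -35 — in agreement.
Step 4: push -3: top = -3 — consistent with the printout.
Step 5: push -1: top = -1 — no discrepancy.
Step 6: -3 * -1 = 3 — consistent with the printout.
Step 7: push 9: top = 9 — in agreement.
Step 8: push -2: top = -2 — exactly as logged.
Step 9: push -8: top = -8 — agrees with the printout.
Step 10: -2 - -8 = 6 — agrees with the printout.
Step 11: 9 - 6 = 3 — verified.
Step 12: push -8: top = -8 — checks out.
Step 13: push -7: top = -7 — matches.
Step 14: push 0: top = 0 — consistent with the printout.
Nothing is out of place; the run is error-free.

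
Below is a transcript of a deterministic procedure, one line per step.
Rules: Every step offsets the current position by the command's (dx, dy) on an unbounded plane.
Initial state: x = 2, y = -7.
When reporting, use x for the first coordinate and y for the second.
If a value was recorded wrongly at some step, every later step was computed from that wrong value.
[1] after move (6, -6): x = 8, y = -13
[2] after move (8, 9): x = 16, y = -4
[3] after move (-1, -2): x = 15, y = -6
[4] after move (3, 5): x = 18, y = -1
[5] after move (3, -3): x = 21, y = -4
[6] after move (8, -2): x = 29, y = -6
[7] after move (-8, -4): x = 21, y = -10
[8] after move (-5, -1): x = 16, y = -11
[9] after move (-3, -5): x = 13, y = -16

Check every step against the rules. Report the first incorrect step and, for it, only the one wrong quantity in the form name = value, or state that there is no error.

no error

1. x = 2 + (6) = 8, y = -7 + (-6) = -13 (checks out)
2. x = 8 + (8) = 16, y = -13 + (9) = -4 (agrees with the transcript)
3. x = 16 + (-1) = 15, y = -4 + (-2) = -6 (exactly as logged)
4. x = 15 + (3) = 18, y = -6 + (5) = -1 (exactly as logged)
5. x = 18 + (3) = 21, y = -1 + (-3) = -4 (matches)
6. x = 21 + (8) = 29, y = -4 + (-2) = -6 (in agreement)
7. x = 29 + (-8) = 21, y = -6 + (-4) = -10 (verified)
8. x = 21 + (-5) = 16, y = -10 + (-1) = -11 (agrees with the transcript)
9. x = 16 + (-3) = 13, y = -11 + (-5) = -16 (no discrepancy)
The whole run recomputes cleanly — no discrepancies.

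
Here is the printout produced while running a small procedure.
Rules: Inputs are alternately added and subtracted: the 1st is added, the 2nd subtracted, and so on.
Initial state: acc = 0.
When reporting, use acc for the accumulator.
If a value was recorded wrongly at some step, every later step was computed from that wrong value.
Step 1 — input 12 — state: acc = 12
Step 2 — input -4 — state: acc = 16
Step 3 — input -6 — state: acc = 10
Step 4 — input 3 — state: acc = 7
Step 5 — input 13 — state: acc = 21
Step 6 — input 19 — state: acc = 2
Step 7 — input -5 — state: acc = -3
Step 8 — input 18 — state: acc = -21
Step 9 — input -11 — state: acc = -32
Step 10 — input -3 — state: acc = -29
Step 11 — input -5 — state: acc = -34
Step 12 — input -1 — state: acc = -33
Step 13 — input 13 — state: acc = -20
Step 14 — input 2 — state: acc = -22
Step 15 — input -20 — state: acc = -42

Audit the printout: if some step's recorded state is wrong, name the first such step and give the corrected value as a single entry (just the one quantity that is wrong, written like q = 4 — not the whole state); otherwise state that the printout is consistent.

step 5, acc = 20

Recomputing the run from the initial state:
step 1: acc = 12
step 2: acc = 16
step 3: acc = 10
step 4: acc = 7
step 5: acc = 20
step 6: acc = 1
step 7: acc = -4
step 8: acc = -22
step 9: acc = -33
step 10: acc = -30
step 11: acc = -35
step 12: acc = -34
step 13: acc = -21
step 14: acc = -23
step 15: acc = -43
The first disagreement with the printout is at step 5, where the value should be acc = 20.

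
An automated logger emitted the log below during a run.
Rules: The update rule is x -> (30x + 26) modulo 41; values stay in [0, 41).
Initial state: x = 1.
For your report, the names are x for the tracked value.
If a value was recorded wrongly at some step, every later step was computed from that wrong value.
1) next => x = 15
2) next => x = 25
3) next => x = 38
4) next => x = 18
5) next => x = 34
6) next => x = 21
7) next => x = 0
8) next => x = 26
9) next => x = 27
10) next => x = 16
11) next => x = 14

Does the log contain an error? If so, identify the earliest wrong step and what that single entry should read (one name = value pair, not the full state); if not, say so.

1. x = (30*1 + 26) mod 41 = 15 (confirmed correct)
2. x = (30*15 + 26) mod 41 = 25 (verified)
3. x = (30*25 + 26) mod 41 = 38 (exactly as logged)
4. x = (30*38 + 26) mod 41 = 18 (checks out)
5. x = (30*18 + 26) mod 41 = 33 (a discrepancy with the log)
So the first discrepancy is step 5, where the right value is x = 33.

step 5, x = 33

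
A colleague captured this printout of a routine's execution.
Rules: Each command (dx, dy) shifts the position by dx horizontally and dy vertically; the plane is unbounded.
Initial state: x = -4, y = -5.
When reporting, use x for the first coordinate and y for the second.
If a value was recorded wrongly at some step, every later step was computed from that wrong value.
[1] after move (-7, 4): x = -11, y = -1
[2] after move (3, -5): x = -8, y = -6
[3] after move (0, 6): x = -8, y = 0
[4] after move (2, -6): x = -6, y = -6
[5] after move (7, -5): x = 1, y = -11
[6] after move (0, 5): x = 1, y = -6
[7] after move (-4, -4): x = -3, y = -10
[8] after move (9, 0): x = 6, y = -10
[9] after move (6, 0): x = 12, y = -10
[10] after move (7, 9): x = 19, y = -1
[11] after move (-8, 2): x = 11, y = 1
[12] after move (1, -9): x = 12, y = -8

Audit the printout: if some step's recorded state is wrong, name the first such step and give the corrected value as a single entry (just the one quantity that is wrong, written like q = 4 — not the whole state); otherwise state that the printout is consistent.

step 1: x = -4 + (-7) = -11, y = -5 + (4) = -1 -> checks out
step 2: x = -11 + (3) = -8, y = -1 + (-5) = -6 -> exactly as logged
step 3: x = -8 + (0) = -8, y = -6 + (6) = 0 -> consistent with the printout
step 4: x = -8 + (2) = -6, y = 0 + (-6) = -6 -> verified
step 5: x = -6 + (7) = 1, y = -6 + (-5) = -11 -> exactly as logged
step 6: x = 1 + (0) = 1, y = -11 + (5) = -6 -> matches
step 7: x = 1 + (-4) = -3, y = -6 + (-4) = -10 -> checks out
step 8: x = -3 + (9) = 6, y = -10 + (0) = -10 -> agrees with the printout
step 9: x = 6 + (6) = 12, y = -10 + (0) = -10 -> verified
step 10: x = 12 + (7) = 19, y = -10 + (9) = -1 -> confirmed correct
step 11: x = 19 + (-8) = 11, y = -1 + (2) = 1 -> same as recorded
step 12: x = 11 + (1) = 12, y = 1 + (-9) = -8 -> no discrepancy
All entries verified; no error found.

no error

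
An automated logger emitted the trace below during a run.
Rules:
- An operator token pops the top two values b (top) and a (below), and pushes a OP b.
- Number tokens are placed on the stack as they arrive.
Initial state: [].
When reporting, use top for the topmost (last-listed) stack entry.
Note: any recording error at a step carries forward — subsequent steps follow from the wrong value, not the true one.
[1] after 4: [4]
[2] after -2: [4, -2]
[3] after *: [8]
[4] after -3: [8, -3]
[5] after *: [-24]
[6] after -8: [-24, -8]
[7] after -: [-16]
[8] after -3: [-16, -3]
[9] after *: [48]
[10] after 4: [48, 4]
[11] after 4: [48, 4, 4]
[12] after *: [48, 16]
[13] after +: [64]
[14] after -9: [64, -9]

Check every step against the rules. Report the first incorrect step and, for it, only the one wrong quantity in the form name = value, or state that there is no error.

step 3, top = -8

1. push 4: top = 4 (matches)
2. push -2: top = -2 (consistent with the trace)
3. 4 * -2 = -8 (first mismatch against the trace)
That makes step 3 the first incorrect line — top = -8 is what it should show.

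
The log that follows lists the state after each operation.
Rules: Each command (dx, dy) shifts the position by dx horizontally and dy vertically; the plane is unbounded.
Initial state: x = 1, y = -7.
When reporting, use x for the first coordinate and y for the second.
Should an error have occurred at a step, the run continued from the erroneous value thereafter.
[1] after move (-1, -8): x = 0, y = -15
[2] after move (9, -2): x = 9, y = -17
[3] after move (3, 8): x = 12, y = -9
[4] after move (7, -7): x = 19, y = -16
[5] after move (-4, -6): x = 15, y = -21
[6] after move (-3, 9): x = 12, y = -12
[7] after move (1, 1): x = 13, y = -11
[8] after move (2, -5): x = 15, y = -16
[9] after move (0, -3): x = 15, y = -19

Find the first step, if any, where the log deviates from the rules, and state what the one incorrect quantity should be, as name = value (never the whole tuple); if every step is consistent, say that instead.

Step 1: x = 1 + (-1) = 0, y = -7 + (-8) = -15 — matches.
Step 2: x = 0 + (9) = 9, y = -15 + (-2) = -17 — in agreement.
Step 3: x = 9 + (3) = 12, y = -17 + (8) = -9 — in agreement.
Step 4: x = 12 + (7) = 19, y = -9 + (-7) = -16 — no discrepancy.
Step 5: x = 19 + (-4) = 15, y = -16 + (-6) = -22 — the log has a different value.
Conclusion: step 5 carries the first error; the entry should be y = -22.

step 5, y = -22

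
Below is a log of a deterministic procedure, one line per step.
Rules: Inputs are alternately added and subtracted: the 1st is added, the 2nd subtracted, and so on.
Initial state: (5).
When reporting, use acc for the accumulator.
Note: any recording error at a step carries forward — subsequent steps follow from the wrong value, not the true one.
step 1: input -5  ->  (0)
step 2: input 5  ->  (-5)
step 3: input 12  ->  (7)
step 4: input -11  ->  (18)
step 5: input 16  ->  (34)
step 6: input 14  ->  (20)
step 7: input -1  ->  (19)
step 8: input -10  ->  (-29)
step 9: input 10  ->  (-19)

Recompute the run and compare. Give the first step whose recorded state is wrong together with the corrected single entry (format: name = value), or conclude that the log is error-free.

Step 1: acc = 5 + -5 = 0 — agrees with the log.
Step 2: acc = 0 - 5 = -5 — in agreement.
Step 3: acc = -5 + 12 = 7 — agrees with the log.
Step 4: acc = 7 - -11 = 18 — exactly as logged.
Step 5: acc = 18 + 16 = 34 — confirmed correct.
Step 6: acc = 34 - 14 = 20 — confirmed correct.
Step 7: acc = 20 + -1 = 19 — confirmed correct.
Step 8: acc = 19 - -10 = 29 — a discrepancy with the log.
Step 8 is the first one off; corrected, acc = 29.

step 8, acc = 29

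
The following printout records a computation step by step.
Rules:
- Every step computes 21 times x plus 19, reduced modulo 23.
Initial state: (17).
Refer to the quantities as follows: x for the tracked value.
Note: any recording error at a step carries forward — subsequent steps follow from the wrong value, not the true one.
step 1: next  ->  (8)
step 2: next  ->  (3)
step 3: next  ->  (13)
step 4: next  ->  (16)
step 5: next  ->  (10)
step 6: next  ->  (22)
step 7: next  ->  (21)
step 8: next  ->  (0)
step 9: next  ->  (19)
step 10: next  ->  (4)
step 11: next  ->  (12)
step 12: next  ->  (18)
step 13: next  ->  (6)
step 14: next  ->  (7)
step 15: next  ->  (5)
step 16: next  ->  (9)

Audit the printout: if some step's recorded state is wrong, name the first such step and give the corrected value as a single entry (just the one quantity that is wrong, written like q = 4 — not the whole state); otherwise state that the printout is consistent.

Step 1: x = (21*17 + 19) mod 23 = 8 — confirmed correct.
Step 2: x = (21*8 + 19) mod 23 = 3 — exactly as logged.
Step 3: x = (21*3 + 19) mod 23 = 13 — consistent with the printout.
Step 4: x = (21*13 + 19) mod 23 = 16 — confirmed correct.
Step 5: x = (21*16 + 19) mod 23 = 10 — agrees with the printout.
Step 6: x = (21*10 + 19) mod 23 = 22 — consistent with the printout.
Step 7: x = (21*22 + 19) mod 23 = 21 — verified.
Step 8: x = (21*21 + 19) mod 23 = 0 — agrees with the printout.
Step 9: x = (21*0 + 19) mod 23 = 19 — consistent with the printout.
Step 10: x = (21*19 + 19) mod 23 = 4 — agrees with the printout.
Step 11: x = (21*4 + 19) mod 23 = 11 — a discrepancy with the printout.
First deviation found at step 11; the corrected entry is x = 11.

step 11, x = 11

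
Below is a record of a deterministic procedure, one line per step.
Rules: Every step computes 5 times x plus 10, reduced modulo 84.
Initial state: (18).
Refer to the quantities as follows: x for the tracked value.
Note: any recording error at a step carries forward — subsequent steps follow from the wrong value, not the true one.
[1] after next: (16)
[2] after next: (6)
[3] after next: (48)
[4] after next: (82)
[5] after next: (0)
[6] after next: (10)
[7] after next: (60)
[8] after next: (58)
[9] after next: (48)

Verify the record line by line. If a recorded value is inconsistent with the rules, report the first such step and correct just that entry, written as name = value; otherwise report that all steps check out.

Step 1: x = (5*18 + 10) mod 84 = 16 — agrees with the record.
Step 2: x = (5*16 + 10) mod 84 = 6 — consistent with the record.
Step 3: x = (5*6 + 10) mod 84 = 40 — not what was recorded.
Step 3 is the first one off; corrected, x = 40.

step 3, x = 40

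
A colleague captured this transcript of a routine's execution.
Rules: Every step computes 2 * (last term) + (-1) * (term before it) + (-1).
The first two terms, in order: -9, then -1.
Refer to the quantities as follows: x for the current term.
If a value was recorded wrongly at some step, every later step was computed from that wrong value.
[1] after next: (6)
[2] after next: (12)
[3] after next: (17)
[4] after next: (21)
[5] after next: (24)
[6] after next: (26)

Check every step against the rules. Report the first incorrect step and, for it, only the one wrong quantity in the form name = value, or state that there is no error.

no error

1. x = 2*(-1) + (-1)*(-9) + (-1) = 6 (in agreement)
2. x = 2*(6) + (-1)*(-1) + (-1) = 12 (no discrepancy)
3. x = 2*(12) + (-1)*(6) + (-1) = 17 (exactly as logged)
4. x = 2*(17) + (-1)*(12) + (-1) = 21 (verified)
5. x = 2*(21) + (-1)*(17) + (-1) = 24 (agrees with the transcript)
6. x = 2*(24) + (-1)*(21) + (-1) = 26 (no discrepancy)
All entries verified; no error found.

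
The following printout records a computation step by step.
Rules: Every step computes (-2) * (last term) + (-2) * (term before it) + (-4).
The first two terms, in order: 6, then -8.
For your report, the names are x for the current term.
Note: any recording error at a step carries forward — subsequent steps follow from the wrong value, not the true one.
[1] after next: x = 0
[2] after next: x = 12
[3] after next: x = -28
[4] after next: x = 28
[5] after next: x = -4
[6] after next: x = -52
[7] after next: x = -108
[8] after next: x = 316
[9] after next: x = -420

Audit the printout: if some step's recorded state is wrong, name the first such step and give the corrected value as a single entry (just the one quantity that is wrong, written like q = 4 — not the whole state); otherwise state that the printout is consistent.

Recomputing the run from the initial state:
step 1: x = 0
step 2: x = 12
step 3: x = -28
step 4: x = 28
step 5: x = -4
step 6: x = -52
step 7: x = 108
step 8: x = -116
step 9: x = 12
The first disagreement with the printout is at step 7, where the value should be x = 108.

step 7, x = 108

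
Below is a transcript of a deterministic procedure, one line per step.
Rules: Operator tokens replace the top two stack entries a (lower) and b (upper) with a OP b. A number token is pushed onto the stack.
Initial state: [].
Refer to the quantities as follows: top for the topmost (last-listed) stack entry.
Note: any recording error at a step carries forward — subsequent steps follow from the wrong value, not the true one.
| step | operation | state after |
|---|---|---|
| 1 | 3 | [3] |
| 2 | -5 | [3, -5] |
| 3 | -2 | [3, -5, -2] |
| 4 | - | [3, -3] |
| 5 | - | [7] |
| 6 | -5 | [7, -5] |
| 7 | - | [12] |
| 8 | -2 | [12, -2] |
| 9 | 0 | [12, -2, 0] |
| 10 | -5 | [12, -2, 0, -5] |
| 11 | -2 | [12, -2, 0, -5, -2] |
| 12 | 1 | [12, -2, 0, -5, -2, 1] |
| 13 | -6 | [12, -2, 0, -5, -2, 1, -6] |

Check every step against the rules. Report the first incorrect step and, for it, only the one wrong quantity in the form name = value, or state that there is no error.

1. push 3: top = 3 (same as recorded)
2. push -5: top = -5 (exactly as logged)
3. push -2: top = -2 (checks out)
4. -5 - -2 = -3 (same as recorded)
5. 3 - -3 = 6 (the transcript disagrees here)
First deviation found at step 5; the corrected entry is top = 6.

step 5, top = 6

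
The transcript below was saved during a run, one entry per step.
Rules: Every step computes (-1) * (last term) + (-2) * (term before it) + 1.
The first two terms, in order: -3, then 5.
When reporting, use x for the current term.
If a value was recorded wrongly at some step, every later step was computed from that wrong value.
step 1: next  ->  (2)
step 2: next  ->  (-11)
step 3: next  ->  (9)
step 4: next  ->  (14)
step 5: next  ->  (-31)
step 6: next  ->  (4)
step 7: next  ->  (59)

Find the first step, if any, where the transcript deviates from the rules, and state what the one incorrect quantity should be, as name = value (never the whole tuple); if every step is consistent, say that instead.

step 3, x = 8

Recomputing the run from the initial state:
step 1: x = 2
step 2: x = -11
step 3: x = 8
step 4: x = 15
step 5: x = -30
step 6: x = 1
step 7: x = 60
The first disagreement with the transcript is at step 3, where the value should be x = 8.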